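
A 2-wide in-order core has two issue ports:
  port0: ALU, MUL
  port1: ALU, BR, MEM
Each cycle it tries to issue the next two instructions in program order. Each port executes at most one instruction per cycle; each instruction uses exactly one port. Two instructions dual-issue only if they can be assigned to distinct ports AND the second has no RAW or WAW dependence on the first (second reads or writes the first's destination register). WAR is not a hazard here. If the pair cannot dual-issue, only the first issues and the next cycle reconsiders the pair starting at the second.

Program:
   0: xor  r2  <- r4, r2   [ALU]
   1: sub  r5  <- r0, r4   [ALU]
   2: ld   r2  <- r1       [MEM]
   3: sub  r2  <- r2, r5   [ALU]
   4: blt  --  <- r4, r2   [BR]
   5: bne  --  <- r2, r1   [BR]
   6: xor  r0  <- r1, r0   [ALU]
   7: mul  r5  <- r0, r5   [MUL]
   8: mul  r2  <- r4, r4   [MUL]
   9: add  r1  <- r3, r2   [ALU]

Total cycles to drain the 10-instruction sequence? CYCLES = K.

#0 head=0: xor/sub i0/i1 2-wide
#1 head=2: ld i2 RAW+WAW r2
#2 head=3: sub i3 RAW r2
#3 head=4: blt i4 no-port BR/BR
#4 head=5: bne/xor i5/i6 2-wide
#5 head=7: mul i7 no-port MUL/MUL
#6 head=8: mul i8 RAW r2
#7 head=9: add i9 tail

CYCLES = 8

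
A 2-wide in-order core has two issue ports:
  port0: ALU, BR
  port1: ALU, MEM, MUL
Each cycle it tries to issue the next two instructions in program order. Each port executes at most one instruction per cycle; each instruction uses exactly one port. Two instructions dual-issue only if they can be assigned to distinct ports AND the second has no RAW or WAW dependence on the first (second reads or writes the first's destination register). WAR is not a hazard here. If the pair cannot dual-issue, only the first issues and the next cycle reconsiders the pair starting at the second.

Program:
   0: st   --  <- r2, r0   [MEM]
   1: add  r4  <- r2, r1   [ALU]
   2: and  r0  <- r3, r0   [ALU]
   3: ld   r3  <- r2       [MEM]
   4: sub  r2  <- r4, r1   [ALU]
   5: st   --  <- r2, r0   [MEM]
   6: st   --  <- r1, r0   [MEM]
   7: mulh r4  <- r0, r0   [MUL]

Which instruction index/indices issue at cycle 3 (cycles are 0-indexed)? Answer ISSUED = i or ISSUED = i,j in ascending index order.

ISSUED = 5

  cy0 -> i0&i1 (st.MEM/add.ALU) pair
  cy1 -> i2&i3 (and.ALU/ld.MEM) pair
  cy2 -> i4 (sub.ALU) RAW r2
  cy3 -> i5 (st.MEM) no-port MEM/MEM
  cy4 -> i6 (st.MEM) no-port MEM/MUL
  cy5 -> i7 (mulh.MUL) tail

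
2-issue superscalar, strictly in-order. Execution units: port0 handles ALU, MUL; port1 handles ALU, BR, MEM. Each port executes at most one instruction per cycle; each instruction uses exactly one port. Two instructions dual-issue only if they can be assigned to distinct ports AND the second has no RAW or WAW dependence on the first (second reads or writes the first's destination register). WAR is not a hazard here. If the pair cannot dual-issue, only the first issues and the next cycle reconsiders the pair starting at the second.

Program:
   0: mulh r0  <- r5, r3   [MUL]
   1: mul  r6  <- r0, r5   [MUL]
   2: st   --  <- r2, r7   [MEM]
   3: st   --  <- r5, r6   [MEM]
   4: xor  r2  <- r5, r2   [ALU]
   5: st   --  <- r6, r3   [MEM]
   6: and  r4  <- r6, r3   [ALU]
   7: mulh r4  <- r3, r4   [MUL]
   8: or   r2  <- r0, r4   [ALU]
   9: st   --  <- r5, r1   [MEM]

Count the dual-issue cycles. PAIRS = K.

#0 head=0: mulh i0 no-port MUL/MUL
#1 head=1: mul+st i1,i2 dual
#2 head=3: st+xor i3,i4 dual
#3 head=5: st+and i5,i6 dual
#4 head=7: mulh i7 RAW r4
#5 head=8: or+st i8,i9 dual

PAIRS = 4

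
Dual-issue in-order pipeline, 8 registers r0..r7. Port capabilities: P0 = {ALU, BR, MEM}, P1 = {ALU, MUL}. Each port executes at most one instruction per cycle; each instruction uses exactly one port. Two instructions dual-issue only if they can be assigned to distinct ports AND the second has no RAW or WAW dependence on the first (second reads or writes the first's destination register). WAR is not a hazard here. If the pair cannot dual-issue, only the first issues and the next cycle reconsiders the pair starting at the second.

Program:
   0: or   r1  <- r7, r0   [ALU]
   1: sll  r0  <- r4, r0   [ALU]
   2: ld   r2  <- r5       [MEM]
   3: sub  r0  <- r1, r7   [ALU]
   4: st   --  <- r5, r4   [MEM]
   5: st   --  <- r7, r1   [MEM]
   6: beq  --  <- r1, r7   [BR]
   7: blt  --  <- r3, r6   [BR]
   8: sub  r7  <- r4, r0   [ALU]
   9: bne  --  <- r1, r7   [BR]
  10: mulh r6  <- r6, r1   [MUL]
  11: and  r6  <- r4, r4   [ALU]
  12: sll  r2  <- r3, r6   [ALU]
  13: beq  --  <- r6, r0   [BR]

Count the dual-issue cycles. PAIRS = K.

PAIRS = 5

t=0 i0/i1:or sll ; dual
t=1 i2/i3:ld sub ; dual
t=2 i4:st ; no-port MEM/MEM
t=3 i5:st ; no-port MEM/BR
t=4 i6:beq ; no-port BR/BR
t=5 i7/i8:blt sub ; dual
t=6 i9/i10:bne mulh ; dual
t=7 i11:and ; RAW r6
t=8 i12/i13:sll beq ; dual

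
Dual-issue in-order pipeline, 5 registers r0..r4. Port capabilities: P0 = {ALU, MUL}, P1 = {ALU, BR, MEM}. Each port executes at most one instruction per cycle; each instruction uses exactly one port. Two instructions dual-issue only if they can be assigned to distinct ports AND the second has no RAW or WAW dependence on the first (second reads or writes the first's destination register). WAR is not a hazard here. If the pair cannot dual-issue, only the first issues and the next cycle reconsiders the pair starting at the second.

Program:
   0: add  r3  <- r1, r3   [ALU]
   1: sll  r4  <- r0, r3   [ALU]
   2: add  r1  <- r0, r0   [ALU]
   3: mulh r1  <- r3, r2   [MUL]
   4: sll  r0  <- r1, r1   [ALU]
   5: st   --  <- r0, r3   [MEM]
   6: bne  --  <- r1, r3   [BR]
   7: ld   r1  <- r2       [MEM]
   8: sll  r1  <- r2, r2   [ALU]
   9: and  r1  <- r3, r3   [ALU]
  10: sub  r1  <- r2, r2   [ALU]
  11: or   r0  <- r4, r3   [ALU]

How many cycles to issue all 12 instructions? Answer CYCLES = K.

CYCLES = 10

#0 head=0: add.ALU i0 RAW r3
#1 head=1: sll.ALU/add.ALU i1,i2 dual
#2 head=3: mulh.MUL i3 RAW r1
#3 head=4: sll.ALU i4 RAW r0
#4 head=5: st.MEM i5 no-port MEM/BR
#5 head=6: bne.BR i6 no-port BR/MEM
#6 head=7: ld.MEM i7 WAW r1
#7 head=8: sll.ALU i8 WAW r1
#8 head=9: and.ALU i9 WAW r1
#9 head=10: sub.ALU/or.ALU i10,i11 dual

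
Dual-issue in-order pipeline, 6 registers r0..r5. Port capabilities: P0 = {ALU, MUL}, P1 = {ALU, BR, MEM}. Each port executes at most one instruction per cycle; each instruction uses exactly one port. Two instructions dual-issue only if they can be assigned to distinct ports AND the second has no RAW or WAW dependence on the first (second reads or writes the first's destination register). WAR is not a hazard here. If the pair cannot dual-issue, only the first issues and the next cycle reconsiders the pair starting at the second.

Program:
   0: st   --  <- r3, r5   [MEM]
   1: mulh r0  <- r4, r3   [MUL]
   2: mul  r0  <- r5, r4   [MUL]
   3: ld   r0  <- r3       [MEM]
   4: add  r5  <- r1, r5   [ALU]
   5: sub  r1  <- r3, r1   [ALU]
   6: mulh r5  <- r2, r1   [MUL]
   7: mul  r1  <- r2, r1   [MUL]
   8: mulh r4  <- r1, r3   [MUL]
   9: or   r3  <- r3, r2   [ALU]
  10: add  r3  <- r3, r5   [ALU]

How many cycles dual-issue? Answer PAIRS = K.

t=0 i0,i1:st.MEM mulh.MUL ; dual
t=1 i2:mul.MUL ; WAW r0
t=2 i3,i4:ld.MEM add.ALU ; dual
t=3 i5:sub.ALU ; RAW r1
t=4 i6:mulh.MUL ; no-port MUL/MUL
t=5 i7:mul.MUL ; no-port MUL/MUL
t=6 i8,i9:mulh.MUL or.ALU ; dual
t=7 i10:add.ALU ; tail

PAIRS = 3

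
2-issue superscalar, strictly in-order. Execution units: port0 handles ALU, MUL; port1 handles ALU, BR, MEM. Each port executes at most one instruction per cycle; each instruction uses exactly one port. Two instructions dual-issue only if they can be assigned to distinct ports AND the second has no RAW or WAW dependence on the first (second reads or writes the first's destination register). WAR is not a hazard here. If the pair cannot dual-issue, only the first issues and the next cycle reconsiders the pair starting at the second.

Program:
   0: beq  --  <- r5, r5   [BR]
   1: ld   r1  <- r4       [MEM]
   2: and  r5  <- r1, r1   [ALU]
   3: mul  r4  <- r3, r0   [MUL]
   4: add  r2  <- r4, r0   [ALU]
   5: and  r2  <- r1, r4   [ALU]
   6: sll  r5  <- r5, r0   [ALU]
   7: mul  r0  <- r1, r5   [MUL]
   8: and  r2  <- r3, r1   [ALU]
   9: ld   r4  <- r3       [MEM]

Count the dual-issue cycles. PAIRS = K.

PAIRS = 3

0. beq.BR @i0  | no-port BR/MEM
1. ld.MEM @i1  | RAW r1
2. and.ALU+mul.MUL @i2+i3  | 2-wide
3. add.ALU @i4  | WAW r2
4. and.ALU+sll.ALU @i5+i6  | 2-wide
5. mul.MUL+and.ALU @i7+i8  | 2-wide
6. ld.MEM @i9  | tail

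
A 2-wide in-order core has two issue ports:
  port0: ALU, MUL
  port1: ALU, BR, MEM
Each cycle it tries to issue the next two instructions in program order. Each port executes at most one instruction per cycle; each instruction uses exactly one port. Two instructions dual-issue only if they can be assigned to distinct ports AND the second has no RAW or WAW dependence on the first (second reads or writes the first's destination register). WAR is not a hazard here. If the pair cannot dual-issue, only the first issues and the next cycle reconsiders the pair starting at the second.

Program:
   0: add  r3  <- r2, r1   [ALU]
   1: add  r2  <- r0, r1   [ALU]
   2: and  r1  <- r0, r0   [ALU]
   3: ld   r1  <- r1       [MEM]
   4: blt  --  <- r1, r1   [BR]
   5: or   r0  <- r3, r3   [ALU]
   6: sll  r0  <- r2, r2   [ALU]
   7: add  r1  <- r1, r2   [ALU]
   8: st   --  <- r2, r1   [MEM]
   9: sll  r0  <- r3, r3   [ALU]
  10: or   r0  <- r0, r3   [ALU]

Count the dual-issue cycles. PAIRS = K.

  cy0 -> i0&i1 (add;add) 2-wide
  cy1 -> i2 (and) RAW+WAW r1
  cy2 -> i3 (ld) no-port MEM/BR
  cy3 -> i4&i5 (blt;or) 2-wide
  cy4 -> i6&i7 (sll;add) 2-wide
  cy5 -> i8&i9 (st;sll) 2-wide
  cy6 -> i10 (or) tail

PAIRS = 4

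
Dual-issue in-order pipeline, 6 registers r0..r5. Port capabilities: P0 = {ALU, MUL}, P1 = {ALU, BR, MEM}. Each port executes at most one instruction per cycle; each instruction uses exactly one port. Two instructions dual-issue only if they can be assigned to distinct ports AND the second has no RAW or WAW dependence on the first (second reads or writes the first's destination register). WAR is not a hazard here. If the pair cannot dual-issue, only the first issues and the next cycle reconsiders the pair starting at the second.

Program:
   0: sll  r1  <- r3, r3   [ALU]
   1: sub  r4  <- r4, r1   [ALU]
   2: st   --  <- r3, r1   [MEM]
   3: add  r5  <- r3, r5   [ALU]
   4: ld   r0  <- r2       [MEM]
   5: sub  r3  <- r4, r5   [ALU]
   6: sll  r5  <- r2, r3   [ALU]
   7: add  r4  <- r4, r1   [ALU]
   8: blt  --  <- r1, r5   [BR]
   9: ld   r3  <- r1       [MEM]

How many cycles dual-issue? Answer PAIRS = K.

#0 head=0: sll i0 RAW r1
#1 head=1: sub st i1/i2 dual
#2 head=3: add ld i3/i4 dual
#3 head=5: sub i5 RAW r3
#4 head=6: sll add i6/i7 dual
#5 head=8: blt i8 no-port BR/MEM
#6 head=9: ld i9 tail

PAIRS = 3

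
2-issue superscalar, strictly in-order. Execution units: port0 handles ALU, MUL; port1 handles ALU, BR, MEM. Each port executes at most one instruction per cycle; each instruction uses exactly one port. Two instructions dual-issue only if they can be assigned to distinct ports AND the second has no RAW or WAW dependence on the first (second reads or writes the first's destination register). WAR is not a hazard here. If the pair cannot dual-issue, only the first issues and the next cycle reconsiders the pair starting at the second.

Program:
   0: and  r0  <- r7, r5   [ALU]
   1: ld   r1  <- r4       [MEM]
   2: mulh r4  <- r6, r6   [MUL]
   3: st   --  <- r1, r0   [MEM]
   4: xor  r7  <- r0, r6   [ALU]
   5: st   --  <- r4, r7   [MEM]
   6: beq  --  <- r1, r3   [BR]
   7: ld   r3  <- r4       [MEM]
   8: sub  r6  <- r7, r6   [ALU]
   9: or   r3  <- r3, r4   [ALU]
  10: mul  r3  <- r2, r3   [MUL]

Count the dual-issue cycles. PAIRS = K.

PAIRS = 3

[0] i0+i1  and.ALU ld.MEM  -- dual
[1] i2+i3  mulh.MUL st.MEM  -- dual
[2] i4  xor.ALU  -- RAW r7
[3] i5  st.MEM  -- no-port MEM/BR
[4] i6  beq.BR  -- no-port BR/MEM
[5] i7+i8  ld.MEM sub.ALU  -- dual
[6] i9  or.ALU  -- RAW+WAW r3
[7] i10  mul.MUL  -- tail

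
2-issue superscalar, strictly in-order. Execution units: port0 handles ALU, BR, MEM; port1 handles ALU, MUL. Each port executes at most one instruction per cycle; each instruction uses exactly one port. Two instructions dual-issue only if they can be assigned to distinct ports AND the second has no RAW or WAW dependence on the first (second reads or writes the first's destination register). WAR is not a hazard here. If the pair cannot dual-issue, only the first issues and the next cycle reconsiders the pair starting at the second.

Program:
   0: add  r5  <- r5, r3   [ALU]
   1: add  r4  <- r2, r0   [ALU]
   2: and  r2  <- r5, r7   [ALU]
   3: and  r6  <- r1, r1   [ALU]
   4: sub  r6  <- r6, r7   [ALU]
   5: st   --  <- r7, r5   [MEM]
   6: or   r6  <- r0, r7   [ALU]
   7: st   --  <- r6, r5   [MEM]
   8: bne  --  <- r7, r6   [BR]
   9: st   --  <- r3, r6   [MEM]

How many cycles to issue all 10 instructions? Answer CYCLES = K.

  cy0 -> i0+i1 (add.ALU/add.ALU) dual
  cy1 -> i2+i3 (and.ALU/and.ALU) dual
  cy2 -> i4+i5 (sub.ALU/st.MEM) dual
  cy3 -> i6 (or.ALU) RAW r6
  cy4 -> i7 (st.MEM) no-port MEM/BR
  cy5 -> i8 (bne.BR) no-port BR/MEM
  cy6 -> i9 (st.MEM) tail

CYCLES = 7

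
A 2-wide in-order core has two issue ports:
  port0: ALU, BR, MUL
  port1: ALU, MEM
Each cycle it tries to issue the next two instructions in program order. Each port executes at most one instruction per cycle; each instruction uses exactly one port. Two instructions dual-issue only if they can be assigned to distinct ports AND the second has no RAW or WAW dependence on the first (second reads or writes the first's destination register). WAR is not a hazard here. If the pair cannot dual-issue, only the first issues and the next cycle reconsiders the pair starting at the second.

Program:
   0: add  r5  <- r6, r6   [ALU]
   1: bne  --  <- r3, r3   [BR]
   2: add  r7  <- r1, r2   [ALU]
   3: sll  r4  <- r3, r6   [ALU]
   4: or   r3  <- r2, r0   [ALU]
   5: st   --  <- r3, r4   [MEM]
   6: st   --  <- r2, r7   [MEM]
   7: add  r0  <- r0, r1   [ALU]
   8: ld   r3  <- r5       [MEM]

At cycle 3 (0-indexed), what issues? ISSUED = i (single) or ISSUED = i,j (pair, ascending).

ISSUED = 5

0. add.ALU;bne.BR @i0+i1  | dual
1. add.ALU;sll.ALU @i2+i3  | dual
2. or.ALU @i4  | RAW r3
3. st.MEM @i5  | no-port MEM/MEM
4. st.MEM;add.ALU @i6+i7  | dual
5. ld.MEM @i8  | tail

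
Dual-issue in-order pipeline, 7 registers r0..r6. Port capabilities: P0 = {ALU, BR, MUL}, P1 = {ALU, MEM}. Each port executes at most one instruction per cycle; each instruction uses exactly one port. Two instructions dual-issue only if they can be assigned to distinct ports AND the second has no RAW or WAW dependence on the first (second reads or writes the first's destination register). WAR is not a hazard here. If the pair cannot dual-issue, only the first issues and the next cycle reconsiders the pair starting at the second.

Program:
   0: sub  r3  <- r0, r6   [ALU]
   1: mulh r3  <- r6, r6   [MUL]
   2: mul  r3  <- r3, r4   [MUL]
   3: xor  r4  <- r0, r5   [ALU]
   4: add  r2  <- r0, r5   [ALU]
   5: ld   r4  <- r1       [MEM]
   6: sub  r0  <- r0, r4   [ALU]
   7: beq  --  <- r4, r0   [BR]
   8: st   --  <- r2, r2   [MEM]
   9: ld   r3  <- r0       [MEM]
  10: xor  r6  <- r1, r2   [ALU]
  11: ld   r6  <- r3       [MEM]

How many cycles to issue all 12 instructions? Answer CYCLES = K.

CYCLES = 8

  cy0 -> i0 (sub) WAW r3
  cy1 -> i1 (mulh) no-port MUL/MUL
  cy2 -> i2,i3 (mul xor) dual
  cy3 -> i4,i5 (add ld) dual
  cy4 -> i6 (sub) RAW r0
  cy5 -> i7,i8 (beq st) dual
  cy6 -> i9,i10 (ld xor) dual
  cy7 -> i11 (ld) tail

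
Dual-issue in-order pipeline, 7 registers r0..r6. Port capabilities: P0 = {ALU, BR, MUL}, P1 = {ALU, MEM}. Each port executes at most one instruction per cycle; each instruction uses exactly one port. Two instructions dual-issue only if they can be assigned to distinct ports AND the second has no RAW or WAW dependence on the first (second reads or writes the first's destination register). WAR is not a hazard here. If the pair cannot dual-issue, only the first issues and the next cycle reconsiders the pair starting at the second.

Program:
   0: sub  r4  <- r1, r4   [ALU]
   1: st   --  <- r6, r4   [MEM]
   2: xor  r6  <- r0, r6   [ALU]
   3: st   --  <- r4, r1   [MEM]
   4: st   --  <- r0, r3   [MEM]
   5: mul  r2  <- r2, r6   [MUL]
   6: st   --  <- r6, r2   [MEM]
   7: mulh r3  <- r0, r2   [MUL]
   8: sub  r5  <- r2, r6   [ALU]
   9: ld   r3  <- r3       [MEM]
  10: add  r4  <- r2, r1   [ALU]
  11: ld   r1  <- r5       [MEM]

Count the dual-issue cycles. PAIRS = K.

PAIRS = 5

0. sub @i0  | RAW r4
1. st;xor @i1,i2  | 2-wide
2. st @i3  | no-port MEM/MEM
3. st;mul @i4,i5  | 2-wide
4. st;mulh @i6,i7  | 2-wide
5. sub;ld @i8,i9  | 2-wide
6. add;ld @i10,i11  | 2-wide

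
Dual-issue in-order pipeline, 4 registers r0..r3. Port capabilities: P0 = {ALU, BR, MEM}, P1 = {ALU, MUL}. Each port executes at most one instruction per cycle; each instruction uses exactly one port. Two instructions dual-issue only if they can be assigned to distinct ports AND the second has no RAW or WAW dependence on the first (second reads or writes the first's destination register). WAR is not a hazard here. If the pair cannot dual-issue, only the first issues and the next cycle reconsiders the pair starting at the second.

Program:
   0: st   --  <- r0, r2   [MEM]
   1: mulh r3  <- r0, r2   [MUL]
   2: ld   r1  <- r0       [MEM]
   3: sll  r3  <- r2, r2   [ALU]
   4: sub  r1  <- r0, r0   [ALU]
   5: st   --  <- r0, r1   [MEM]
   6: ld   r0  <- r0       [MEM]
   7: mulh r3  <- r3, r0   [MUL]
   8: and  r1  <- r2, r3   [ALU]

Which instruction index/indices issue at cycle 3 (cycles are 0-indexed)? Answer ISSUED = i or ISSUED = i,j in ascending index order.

ISSUED = 5

0. st.MEM+mulh.MUL @i0/i1  | 2-wide
1. ld.MEM+sll.ALU @i2/i3  | 2-wide
2. sub.ALU @i4  | RAW r1
3. st.MEM @i5  | no-port MEM/MEM
4. ld.MEM @i6  | RAW r0
5. mulh.MUL @i7  | RAW r3
6. and.ALU @i8  | tail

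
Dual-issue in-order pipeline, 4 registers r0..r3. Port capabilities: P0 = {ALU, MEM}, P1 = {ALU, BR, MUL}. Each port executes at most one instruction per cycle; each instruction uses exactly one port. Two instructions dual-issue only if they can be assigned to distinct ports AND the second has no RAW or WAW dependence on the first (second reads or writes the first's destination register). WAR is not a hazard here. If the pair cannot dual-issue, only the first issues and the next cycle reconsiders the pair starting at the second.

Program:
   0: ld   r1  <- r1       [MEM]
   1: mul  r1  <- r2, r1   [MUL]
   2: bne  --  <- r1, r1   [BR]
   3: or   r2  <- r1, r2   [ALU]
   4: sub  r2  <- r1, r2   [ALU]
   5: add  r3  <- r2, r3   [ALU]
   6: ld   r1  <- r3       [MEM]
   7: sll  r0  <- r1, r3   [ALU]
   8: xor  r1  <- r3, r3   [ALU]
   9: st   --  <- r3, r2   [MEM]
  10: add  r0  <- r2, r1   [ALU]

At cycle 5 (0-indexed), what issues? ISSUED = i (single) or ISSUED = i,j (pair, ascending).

ISSUED = 6

  cy0 -> i0 (ld) RAW+WAW r1
  cy1 -> i1 (mul) no-port MUL/BR
  cy2 -> i2&i3 (bne or) pair
  cy3 -> i4 (sub) RAW r2
  cy4 -> i5 (add) RAW r3
  cy5 -> i6 (ld) RAW r1
  cy6 -> i7&i8 (sll xor) pair
  cy7 -> i9&i10 (st add) pair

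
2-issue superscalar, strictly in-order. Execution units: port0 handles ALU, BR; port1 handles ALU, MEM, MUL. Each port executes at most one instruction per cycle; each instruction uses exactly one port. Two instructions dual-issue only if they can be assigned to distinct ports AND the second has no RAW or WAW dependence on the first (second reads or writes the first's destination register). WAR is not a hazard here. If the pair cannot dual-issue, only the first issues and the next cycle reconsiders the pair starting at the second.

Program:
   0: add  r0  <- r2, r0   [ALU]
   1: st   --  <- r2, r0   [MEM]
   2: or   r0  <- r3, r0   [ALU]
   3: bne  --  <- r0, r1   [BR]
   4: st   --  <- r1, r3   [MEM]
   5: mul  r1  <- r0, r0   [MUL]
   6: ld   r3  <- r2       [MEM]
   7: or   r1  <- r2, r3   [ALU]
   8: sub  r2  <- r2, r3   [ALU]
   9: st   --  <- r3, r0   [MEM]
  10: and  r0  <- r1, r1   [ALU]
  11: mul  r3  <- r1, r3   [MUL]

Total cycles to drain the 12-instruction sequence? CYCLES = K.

CYCLES = 8

t=0 i0:add.ALU ; RAW r0
t=1 i1&i2:st.MEM+or.ALU ; 2-wide
t=2 i3&i4:bne.BR+st.MEM ; 2-wide
t=3 i5:mul.MUL ; no-port MUL/MEM
t=4 i6:ld.MEM ; RAW r3
t=5 i7&i8:or.ALU+sub.ALU ; 2-wide
t=6 i9&i10:st.MEM+and.ALU ; 2-wide
t=7 i11:mul.MUL ; tail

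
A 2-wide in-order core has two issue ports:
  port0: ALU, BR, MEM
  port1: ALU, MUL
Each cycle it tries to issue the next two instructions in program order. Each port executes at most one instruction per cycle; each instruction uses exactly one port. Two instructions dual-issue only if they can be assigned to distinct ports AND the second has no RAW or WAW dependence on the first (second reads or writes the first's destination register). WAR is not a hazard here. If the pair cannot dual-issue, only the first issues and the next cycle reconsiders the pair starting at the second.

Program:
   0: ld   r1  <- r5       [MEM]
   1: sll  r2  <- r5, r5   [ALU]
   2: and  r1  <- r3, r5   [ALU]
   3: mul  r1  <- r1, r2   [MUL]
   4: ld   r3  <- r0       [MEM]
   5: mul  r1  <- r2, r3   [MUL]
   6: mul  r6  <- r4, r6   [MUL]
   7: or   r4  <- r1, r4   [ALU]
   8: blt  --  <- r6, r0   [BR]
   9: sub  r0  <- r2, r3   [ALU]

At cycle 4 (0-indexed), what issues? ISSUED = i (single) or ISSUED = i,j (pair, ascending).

#0 head=0: ld+sll i0+i1 dual
#1 head=2: and i2 RAW+WAW r1
#2 head=3: mul+ld i3+i4 dual
#3 head=5: mul i5 no-port MUL/MUL
#4 head=6: mul+or i6+i7 dual
#5 head=8: blt+sub i8+i9 dual

ISSUED = 6,7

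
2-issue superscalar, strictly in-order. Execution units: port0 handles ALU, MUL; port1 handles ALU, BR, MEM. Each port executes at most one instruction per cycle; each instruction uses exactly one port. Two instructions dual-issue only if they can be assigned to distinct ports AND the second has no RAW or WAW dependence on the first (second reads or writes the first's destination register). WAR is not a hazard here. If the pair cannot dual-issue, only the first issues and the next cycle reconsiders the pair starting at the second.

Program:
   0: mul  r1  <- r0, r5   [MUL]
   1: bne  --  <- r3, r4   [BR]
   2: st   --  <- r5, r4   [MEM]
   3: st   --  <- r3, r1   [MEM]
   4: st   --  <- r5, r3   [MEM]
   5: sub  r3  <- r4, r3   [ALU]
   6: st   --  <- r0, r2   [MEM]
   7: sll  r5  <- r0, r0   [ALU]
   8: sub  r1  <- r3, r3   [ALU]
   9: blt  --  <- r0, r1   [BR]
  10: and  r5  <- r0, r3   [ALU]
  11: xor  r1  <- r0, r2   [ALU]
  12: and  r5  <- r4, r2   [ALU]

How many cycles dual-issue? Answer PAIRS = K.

PAIRS = 5

#0 head=0: mul bne i0+i1 2-wide
#1 head=2: st i2 no-port MEM/MEM
#2 head=3: st i3 no-port MEM/MEM
#3 head=4: st sub i4+i5 2-wide
#4 head=6: st sll i6+i7 2-wide
#5 head=8: sub i8 RAW r1
#6 head=9: blt and i9+i10 2-wide
#7 head=11: xor and i11+i12 2-wide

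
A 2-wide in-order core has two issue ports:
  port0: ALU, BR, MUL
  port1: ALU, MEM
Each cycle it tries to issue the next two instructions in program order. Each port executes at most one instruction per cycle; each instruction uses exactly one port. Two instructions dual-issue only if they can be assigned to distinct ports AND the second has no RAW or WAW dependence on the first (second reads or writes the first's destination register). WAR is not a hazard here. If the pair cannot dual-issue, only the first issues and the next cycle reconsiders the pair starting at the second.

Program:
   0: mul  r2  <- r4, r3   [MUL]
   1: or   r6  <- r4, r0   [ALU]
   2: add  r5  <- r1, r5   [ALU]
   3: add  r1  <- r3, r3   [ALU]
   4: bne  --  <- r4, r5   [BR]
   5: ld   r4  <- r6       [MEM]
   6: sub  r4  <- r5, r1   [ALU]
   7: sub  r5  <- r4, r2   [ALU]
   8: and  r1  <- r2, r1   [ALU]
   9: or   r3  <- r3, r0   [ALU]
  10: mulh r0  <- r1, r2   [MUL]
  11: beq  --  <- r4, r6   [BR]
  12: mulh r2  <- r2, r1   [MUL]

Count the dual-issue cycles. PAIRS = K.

t=0 i0&i1:mul.MUL;or.ALU ; 2-wide
t=1 i2&i3:add.ALU;add.ALU ; 2-wide
t=2 i4&i5:bne.BR;ld.MEM ; 2-wide
t=3 i6:sub.ALU ; RAW r4
t=4 i7&i8:sub.ALU;and.ALU ; 2-wide
t=5 i9&i10:or.ALU;mulh.MUL ; 2-wide
t=6 i11:beq.BR ; no-port BR/MUL
t=7 i12:mulh.MUL ; tail

PAIRS = 5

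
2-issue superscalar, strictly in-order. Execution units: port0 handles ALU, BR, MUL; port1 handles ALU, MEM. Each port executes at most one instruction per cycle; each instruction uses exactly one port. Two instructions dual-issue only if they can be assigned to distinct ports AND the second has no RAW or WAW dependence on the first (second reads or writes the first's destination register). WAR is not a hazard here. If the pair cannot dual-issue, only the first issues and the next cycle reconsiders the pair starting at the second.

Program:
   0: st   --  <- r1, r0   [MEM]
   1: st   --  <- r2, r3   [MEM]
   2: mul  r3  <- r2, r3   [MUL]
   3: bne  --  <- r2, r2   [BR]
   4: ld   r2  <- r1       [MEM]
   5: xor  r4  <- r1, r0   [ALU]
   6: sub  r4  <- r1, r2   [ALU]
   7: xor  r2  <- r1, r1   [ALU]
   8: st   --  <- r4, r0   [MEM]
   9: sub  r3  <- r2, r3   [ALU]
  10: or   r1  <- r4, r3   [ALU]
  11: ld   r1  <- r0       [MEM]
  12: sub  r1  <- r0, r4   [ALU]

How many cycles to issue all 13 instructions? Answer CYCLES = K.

[0] i0  st  -- no-port MEM/MEM
[1] i1+i2  st/mul  -- dual
[2] i3+i4  bne/ld  -- dual
[3] i5  xor  -- WAW r4
[4] i6+i7  sub/xor  -- dual
[5] i8+i9  st/sub  -- dual
[6] i10  or  -- WAW r1
[7] i11  ld  -- WAW r1
[8] i12  sub  -- tail

CYCLES = 9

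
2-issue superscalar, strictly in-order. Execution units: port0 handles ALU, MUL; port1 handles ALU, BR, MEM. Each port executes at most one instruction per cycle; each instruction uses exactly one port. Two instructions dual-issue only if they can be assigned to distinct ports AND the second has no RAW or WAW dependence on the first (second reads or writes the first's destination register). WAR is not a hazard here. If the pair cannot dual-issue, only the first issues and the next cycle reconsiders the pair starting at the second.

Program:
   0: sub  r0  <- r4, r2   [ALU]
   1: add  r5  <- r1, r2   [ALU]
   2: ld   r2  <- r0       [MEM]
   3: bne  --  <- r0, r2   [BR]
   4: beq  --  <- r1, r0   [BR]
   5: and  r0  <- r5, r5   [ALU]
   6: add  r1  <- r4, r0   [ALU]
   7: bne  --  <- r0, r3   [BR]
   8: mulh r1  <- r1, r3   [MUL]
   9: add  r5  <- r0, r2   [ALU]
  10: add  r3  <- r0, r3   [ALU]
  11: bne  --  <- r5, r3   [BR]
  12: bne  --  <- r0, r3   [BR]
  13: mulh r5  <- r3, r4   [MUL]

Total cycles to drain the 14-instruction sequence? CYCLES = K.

c0: i0/i1 sub.ALU/add.ALU  pair
c1: i2 ld.MEM  no-port MEM/BR
c2: i3 bne.BR  no-port BR/BR
c3: i4/i5 beq.BR/and.ALU  pair
c4: i6/i7 add.ALU/bne.BR  pair
c5: i8/i9 mulh.MUL/add.ALU  pair
c6: i10 add.ALU  RAW r3
c7: i11 bne.BR  no-port BR/BR
c8: i12/i13 bne.BR/mulh.MUL  pair

CYCLES = 9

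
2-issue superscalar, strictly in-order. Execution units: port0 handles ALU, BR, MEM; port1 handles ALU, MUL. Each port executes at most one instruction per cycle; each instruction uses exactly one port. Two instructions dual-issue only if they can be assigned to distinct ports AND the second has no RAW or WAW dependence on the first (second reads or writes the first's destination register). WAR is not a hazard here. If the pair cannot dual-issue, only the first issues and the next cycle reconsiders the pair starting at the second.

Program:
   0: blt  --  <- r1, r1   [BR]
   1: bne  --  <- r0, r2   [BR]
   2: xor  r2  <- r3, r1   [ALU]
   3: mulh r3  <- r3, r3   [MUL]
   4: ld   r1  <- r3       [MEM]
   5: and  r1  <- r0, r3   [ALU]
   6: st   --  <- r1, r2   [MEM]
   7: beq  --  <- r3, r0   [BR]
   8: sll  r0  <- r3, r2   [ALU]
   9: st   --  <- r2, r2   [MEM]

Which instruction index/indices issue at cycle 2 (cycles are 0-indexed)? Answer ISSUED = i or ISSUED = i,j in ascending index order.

ISSUED = 3

#0 head=0: blt i0 no-port BR/BR
#1 head=1: bne;xor i1&i2 dual
#2 head=3: mulh i3 RAW r3
#3 head=4: ld i4 WAW r1
#4 head=5: and i5 RAW r1
#5 head=6: st i6 no-port MEM/BR
#6 head=7: beq;sll i7&i8 dual
#7 head=9: st i9 tail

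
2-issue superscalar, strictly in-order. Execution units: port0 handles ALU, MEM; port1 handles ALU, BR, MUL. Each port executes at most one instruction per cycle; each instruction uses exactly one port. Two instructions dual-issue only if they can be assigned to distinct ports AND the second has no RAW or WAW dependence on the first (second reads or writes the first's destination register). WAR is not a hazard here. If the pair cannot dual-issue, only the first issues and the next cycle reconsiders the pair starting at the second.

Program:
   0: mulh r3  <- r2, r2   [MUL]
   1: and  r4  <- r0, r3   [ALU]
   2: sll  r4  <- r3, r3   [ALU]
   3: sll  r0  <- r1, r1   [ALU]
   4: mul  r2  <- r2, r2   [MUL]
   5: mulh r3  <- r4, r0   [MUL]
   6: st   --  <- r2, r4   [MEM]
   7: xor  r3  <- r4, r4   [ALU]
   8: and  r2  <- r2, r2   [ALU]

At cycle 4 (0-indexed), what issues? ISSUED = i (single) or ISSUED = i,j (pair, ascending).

ISSUED = 5,6

#0 head=0: mulh.MUL i0 RAW r3
#1 head=1: and.ALU i1 WAW r4
#2 head=2: sll.ALU;sll.ALU i2+i3 dual
#3 head=4: mul.MUL i4 no-port MUL/MUL
#4 head=5: mulh.MUL;st.MEM i5+i6 dual
#5 head=7: xor.ALU;and.ALU i7+i8 dual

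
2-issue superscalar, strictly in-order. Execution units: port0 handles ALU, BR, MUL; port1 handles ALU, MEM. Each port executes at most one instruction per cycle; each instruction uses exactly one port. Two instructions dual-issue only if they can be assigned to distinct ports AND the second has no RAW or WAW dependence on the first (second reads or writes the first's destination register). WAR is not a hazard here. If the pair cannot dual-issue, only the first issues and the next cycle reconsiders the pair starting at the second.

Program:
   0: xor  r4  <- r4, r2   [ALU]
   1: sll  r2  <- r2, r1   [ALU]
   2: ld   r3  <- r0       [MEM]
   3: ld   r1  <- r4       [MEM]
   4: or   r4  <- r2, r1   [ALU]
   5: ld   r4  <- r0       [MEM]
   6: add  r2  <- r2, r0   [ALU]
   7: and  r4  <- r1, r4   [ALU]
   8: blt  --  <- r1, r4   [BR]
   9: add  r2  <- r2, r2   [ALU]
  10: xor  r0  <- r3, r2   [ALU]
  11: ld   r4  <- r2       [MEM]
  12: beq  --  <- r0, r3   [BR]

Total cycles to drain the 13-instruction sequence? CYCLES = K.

CYCLES = 9

0. xor;sll @i0,i1  | dual
1. ld @i2  | no-port MEM/MEM
2. ld @i3  | RAW r1
3. or @i4  | WAW r4
4. ld;add @i5,i6  | dual
5. and @i7  | RAW r4
6. blt;add @i8,i9  | dual
7. xor;ld @i10,i11  | dual
8. beq @i12  | tail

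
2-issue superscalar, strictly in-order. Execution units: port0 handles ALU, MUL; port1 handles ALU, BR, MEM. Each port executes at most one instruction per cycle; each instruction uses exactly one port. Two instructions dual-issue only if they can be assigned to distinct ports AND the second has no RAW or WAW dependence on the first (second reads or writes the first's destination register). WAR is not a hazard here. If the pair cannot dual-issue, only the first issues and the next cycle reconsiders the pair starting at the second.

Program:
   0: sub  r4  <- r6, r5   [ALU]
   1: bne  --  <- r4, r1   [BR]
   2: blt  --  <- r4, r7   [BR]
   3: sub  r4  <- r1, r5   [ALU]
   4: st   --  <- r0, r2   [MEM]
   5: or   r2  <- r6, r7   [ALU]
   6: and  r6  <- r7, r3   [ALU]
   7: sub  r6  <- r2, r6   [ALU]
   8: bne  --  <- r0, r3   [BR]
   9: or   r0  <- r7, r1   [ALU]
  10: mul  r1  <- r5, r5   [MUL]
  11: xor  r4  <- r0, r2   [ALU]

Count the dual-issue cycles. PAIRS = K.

  cy0 -> i0 (sub) RAW r4
  cy1 -> i1 (bne) no-port BR/BR
  cy2 -> i2&i3 (blt sub) pair
  cy3 -> i4&i5 (st or) pair
  cy4 -> i6 (and) RAW+WAW r6
  cy5 -> i7&i8 (sub bne) pair
  cy6 -> i9&i10 (or mul) pair
  cy7 -> i11 (xor) tail

PAIRS = 4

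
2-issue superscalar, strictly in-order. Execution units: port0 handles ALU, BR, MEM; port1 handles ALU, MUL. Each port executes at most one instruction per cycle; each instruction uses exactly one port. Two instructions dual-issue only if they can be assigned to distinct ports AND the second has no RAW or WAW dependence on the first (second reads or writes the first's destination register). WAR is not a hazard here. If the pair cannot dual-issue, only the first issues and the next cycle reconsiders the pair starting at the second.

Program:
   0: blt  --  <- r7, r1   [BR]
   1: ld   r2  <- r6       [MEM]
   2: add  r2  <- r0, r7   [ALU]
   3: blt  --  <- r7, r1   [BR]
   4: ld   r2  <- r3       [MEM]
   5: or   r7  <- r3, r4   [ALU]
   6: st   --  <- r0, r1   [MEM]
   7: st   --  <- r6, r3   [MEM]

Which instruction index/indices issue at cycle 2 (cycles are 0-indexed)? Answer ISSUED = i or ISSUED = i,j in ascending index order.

ISSUED = 2,3

c0: i0 blt.BR  no-port BR/MEM
c1: i1 ld.MEM  WAW r2
c2: i2/i3 add.ALU blt.BR  pair
c3: i4/i5 ld.MEM or.ALU  pair
c4: i6 st.MEM  no-port MEM/MEM
c5: i7 st.MEM  tail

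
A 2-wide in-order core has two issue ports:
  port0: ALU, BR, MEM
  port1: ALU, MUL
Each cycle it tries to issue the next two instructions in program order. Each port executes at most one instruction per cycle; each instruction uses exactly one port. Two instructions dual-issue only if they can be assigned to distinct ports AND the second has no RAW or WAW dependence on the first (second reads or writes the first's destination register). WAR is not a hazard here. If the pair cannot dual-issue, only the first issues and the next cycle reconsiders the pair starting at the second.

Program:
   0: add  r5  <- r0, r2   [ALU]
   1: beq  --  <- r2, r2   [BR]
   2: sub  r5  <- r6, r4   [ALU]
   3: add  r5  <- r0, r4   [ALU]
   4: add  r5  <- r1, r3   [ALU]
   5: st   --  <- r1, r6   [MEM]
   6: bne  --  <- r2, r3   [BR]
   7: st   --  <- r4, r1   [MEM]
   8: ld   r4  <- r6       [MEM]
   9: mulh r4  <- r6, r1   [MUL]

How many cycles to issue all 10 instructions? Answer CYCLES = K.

c0: i0,i1 add;beq  dual
c1: i2 sub  WAW r5
c2: i3 add  WAW r5
c3: i4,i5 add;st  dual
c4: i6 bne  no-port BR/MEM
c5: i7 st  no-port MEM/MEM
c6: i8 ld  WAW r4
c7: i9 mulh  tail

CYCLES = 8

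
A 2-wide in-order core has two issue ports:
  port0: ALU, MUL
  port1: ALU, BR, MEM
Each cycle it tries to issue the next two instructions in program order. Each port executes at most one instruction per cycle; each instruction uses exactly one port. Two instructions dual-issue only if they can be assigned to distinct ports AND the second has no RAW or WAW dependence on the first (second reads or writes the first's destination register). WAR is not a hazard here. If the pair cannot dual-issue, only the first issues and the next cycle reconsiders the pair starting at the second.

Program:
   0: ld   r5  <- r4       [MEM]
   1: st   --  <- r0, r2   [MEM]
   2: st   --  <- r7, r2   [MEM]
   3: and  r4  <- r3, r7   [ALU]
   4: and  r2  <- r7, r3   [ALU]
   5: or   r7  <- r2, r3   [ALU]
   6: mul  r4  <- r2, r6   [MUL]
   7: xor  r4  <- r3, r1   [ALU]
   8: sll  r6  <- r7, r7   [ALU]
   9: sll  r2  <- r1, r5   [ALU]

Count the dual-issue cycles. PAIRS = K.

  cy0 -> i0 (ld.MEM) no-port MEM/MEM
  cy1 -> i1 (st.MEM) no-port MEM/MEM
  cy2 -> i2+i3 (st.MEM/and.ALU) pair
  cy3 -> i4 (and.ALU) RAW r2
  cy4 -> i5+i6 (or.ALU/mul.MUL) pair
  cy5 -> i7+i8 (xor.ALU/sll.ALU) pair
  cy6 -> i9 (sll.ALU) tail

PAIRS = 3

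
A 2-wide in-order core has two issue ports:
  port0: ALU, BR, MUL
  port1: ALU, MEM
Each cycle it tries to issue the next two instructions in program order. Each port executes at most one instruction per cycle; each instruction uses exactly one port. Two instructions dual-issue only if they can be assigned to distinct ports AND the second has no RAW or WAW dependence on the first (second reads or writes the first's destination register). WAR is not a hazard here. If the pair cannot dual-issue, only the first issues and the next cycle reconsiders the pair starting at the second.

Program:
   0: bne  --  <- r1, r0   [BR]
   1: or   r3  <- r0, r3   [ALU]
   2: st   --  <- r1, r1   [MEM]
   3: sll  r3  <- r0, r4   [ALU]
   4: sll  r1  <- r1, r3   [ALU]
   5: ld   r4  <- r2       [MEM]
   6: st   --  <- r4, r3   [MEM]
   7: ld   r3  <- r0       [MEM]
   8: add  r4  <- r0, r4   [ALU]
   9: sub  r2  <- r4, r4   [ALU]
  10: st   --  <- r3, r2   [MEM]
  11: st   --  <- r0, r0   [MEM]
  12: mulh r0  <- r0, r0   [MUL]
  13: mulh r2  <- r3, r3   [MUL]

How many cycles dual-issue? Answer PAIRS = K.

c0: i0+i1 bne.BR or.ALU  dual
c1: i2+i3 st.MEM sll.ALU  dual
c2: i4+i5 sll.ALU ld.MEM  dual
c3: i6 st.MEM  no-port MEM/MEM
c4: i7+i8 ld.MEM add.ALU  dual
c5: i9 sub.ALU  RAW r2
c6: i10 st.MEM  no-port MEM/MEM
c7: i11+i12 st.MEM mulh.MUL  dual
c8: i13 mulh.MUL  tail

PAIRS = 5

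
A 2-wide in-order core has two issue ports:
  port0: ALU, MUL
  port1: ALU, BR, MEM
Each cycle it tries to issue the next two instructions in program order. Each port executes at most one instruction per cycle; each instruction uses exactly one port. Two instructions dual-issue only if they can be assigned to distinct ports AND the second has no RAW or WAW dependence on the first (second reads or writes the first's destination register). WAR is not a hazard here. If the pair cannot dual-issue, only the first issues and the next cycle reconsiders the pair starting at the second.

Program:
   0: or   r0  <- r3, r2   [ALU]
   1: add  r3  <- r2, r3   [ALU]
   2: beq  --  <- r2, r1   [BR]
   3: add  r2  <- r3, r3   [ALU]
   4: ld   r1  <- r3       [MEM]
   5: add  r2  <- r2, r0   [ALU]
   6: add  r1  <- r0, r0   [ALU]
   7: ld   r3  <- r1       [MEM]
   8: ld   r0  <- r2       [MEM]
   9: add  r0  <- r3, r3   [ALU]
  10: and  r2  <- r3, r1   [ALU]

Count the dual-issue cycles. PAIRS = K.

PAIRS = 4

c0: i0,i1 or.ALU;add.ALU  dual
c1: i2,i3 beq.BR;add.ALU  dual
c2: i4,i5 ld.MEM;add.ALU  dual
c3: i6 add.ALU  RAW r1
c4: i7 ld.MEM  no-port MEM/MEM
c5: i8 ld.MEM  WAW r0
c6: i9,i10 add.ALU;and.ALU  dual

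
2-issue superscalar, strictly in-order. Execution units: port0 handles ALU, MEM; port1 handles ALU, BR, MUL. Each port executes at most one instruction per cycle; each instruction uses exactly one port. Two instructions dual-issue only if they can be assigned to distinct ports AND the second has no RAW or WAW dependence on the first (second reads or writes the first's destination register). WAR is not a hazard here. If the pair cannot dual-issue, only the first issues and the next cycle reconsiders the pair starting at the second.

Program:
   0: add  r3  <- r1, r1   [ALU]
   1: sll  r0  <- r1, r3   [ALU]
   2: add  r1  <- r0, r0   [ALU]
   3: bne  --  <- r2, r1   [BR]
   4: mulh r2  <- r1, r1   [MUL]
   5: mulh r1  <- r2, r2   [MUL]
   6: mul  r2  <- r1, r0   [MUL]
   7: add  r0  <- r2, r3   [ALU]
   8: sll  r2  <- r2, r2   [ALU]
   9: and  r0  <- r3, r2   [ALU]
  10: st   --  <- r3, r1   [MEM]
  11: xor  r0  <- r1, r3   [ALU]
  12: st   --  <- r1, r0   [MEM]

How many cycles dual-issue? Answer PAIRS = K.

PAIRS = 2

#0 head=0: add i0 RAW r3
#1 head=1: sll i1 RAW r0
#2 head=2: add i2 RAW r1
#3 head=3: bne i3 no-port BR/MUL
#4 head=4: mulh i4 no-port MUL/MUL
#5 head=5: mulh i5 no-port MUL/MUL
#6 head=6: mul i6 RAW r2
#7 head=7: add;sll i7+i8 dual
#8 head=9: and;st i9+i10 dual
#9 head=11: xor i11 RAW r0
#10 head=12: st i12 tail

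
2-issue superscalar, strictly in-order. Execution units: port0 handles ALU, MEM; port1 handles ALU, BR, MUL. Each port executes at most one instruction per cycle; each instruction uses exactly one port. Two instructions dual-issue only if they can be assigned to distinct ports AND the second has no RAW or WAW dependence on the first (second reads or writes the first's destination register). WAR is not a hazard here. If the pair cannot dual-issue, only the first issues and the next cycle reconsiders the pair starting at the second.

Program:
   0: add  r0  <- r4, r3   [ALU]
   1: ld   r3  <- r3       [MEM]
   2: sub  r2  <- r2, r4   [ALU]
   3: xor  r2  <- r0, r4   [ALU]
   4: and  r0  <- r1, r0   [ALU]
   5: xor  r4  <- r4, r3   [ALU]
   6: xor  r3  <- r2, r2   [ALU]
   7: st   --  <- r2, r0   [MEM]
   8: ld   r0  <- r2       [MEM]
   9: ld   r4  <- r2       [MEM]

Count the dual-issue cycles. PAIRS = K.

PAIRS = 3

#0 head=0: add/ld i0&i1 pair
#1 head=2: sub i2 WAW r2
#2 head=3: xor/and i3&i4 pair
#3 head=5: xor/xor i5&i6 pair
#4 head=7: st i7 no-port MEM/MEM
#5 head=8: ld i8 no-port MEM/MEM
#6 head=9: ld i9 tail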